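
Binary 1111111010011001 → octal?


Group into 3-bit groups: 001111111010011001
  001 = 1
  111 = 7
  111 = 7
  010 = 2
  011 = 3
  001 = 1
= 0o177231


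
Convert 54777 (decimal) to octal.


Divide by 8 repeatedly:
54777 ÷ 8 = 6847 remainder 1
6847 ÷ 8 = 855 remainder 7
855 ÷ 8 = 106 remainder 7
106 ÷ 8 = 13 remainder 2
13 ÷ 8 = 1 remainder 5
1 ÷ 8 = 0 remainder 1
Reading remainders bottom-up:
= 0o152771


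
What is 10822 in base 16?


Divide by 16 repeatedly:
10822 ÷ 16 = 676 remainder 6 (6)
676 ÷ 16 = 42 remainder 4 (4)
42 ÷ 16 = 2 remainder 10 (A)
2 ÷ 16 = 0 remainder 2 (2)
Reading remainders bottom-up:
= 0x2A46


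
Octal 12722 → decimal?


Positional values:
Position 0: 2 × 8^0 = 2
Position 1: 2 × 8^1 = 16
Position 2: 7 × 8^2 = 448
Position 3: 2 × 8^3 = 1024
Position 4: 1 × 8^4 = 4096
Sum = 2 + 16 + 448 + 1024 + 4096
= 5586


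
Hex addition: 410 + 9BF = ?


Align and add column by column (LSB to MSB, each column mod 16 with carry):
  0410
+ 09BF
  ----
  col 0: 0(0) + F(15) + 0 (carry in) = 15 → F(15), carry out 0
  col 1: 1(1) + B(11) + 0 (carry in) = 12 → C(12), carry out 0
  col 2: 4(4) + 9(9) + 0 (carry in) = 13 → D(13), carry out 0
  col 3: 0(0) + 0(0) + 0 (carry in) = 0 → 0(0), carry out 0
Reading digits MSB→LSB: 0DCF
Strip leading zeros: DCF
= 0xDCF


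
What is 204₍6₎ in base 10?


Positional values (base 6):
  4 × 6^0 = 4 × 1 = 4
  0 × 6^1 = 0 × 6 = 0
  2 × 6^2 = 2 × 36 = 72
Sum = 4 + 0 + 72
= 76


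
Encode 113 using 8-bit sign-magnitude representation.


Sign bit: 0 (positive)
Magnitude: 113 = 1110001
= 01110001


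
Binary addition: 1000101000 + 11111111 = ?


Align and add column by column (LSB to MSB, carry propagating):
  01000101000
+ 00011111111
  -----------
  col 0: 0 + 1 + 0 (carry in) = 1 → bit 1, carry out 0
  col 1: 0 + 1 + 0 (carry in) = 1 → bit 1, carry out 0
  col 2: 0 + 1 + 0 (carry in) = 1 → bit 1, carry out 0
  col 3: 1 + 1 + 0 (carry in) = 2 → bit 0, carry out 1
  col 4: 0 + 1 + 1 (carry in) = 2 → bit 0, carry out 1
  col 5: 1 + 1 + 1 (carry in) = 3 → bit 1, carry out 1
  col 6: 0 + 1 + 1 (carry in) = 2 → bit 0, carry out 1
  col 7: 0 + 1 + 1 (carry in) = 2 → bit 0, carry out 1
  col 8: 0 + 0 + 1 (carry in) = 1 → bit 1, carry out 0
  col 9: 1 + 0 + 0 (carry in) = 1 → bit 1, carry out 0
  col 10: 0 + 0 + 0 (carry in) = 0 → bit 0, carry out 0
Reading bits MSB→LSB: 01100100111
Strip leading zeros: 1100100111
= 1100100111


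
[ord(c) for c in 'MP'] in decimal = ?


String: 'MP'  (2 characters)
Per-character ASCII lookup:
  'M': uppercase starts at 65: 'M' = 65 + 12 = 77
  'P': uppercase starts at 65: 'P' = 65 + 15 = 80
= 77 80


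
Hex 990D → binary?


Each hex digit → 4 binary bits:
  9 = 1001
  9 = 1001
  0 = 0000
  D = 1101
Concatenate: 1001 1001 0000 1101
= 1001100100001101


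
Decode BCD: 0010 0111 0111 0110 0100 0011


Each 4-bit group → digit:
  0010 → 2
  0111 → 7
  0111 → 7
  0110 → 6
  0100 → 4
  0011 → 3
= 277643


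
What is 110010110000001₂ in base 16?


Group into 4-bit nibbles: 0110010110000001
  0110 = 6
  0101 = 5
  1000 = 8
  0001 = 1
= 0x6581


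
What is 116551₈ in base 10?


Positional values:
Position 0: 1 × 8^0 = 1
Position 1: 5 × 8^1 = 40
Position 2: 5 × 8^2 = 320
Position 3: 6 × 8^3 = 3072
Position 4: 1 × 8^4 = 4096
Position 5: 1 × 8^5 = 32768
Sum = 1 + 40 + 320 + 3072 + 4096 + 32768
= 40297


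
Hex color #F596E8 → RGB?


Hex: #F596E8
R = F5₁₆ = 245
G = 96₁₆ = 150
B = E8₁₆ = 232
= RGB(245, 150, 232)


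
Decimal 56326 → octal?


Divide by 8 repeatedly:
56326 ÷ 8 = 7040 remainder 6
7040 ÷ 8 = 880 remainder 0
880 ÷ 8 = 110 remainder 0
110 ÷ 8 = 13 remainder 6
13 ÷ 8 = 1 remainder 5
1 ÷ 8 = 0 remainder 1
Reading remainders bottom-up:
= 0o156006


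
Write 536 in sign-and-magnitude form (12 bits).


Sign bit: 0 (positive)
Magnitude: 536 = 01000011000
= 001000011000


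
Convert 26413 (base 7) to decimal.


Positional values (base 7):
  3 × 7^0 = 3 × 1 = 3
  1 × 7^1 = 1 × 7 = 7
  4 × 7^2 = 4 × 49 = 196
  6 × 7^3 = 6 × 343 = 2058
  2 × 7^4 = 2 × 2401 = 4802
Sum = 3 + 7 + 196 + 2058 + 4802
= 7066


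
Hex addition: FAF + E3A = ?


Align and add column by column (LSB to MSB, each column mod 16 with carry):
  0FAF
+ 0E3A
  ----
  col 0: F(15) + A(10) + 0 (carry in) = 25 → 9(9), carry out 1
  col 1: A(10) + 3(3) + 1 (carry in) = 14 → E(14), carry out 0
  col 2: F(15) + E(14) + 0 (carry in) = 29 → D(13), carry out 1
  col 3: 0(0) + 0(0) + 1 (carry in) = 1 → 1(1), carry out 0
Reading digits MSB→LSB: 1DE9
Strip leading zeros: 1DE9
= 0x1DE9


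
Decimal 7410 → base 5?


Divide by 5 repeatedly:
7410 ÷ 5 = 1482 remainder 0
1482 ÷ 5 = 296 remainder 2
296 ÷ 5 = 59 remainder 1
59 ÷ 5 = 11 remainder 4
11 ÷ 5 = 2 remainder 1
2 ÷ 5 = 0 remainder 2
Reading remainders bottom-up:
= 214120


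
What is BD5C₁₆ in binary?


Each hex digit → 4 binary bits:
  B = 1011
  D = 1101
  5 = 0101
  C = 1100
Concatenate: 1011 1101 0101 1100
= 1011110101011100


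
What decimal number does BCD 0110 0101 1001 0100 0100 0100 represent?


Each 4-bit group → digit:
  0110 → 6
  0101 → 5
  1001 → 9
  0100 → 4
  0100 → 4
  0100 → 4
= 659444


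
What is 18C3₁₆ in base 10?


Positional values:
Position 0: 3 × 16^0 = 3 × 1 = 3
Position 1: C × 16^1 = 12 × 16 = 192
Position 2: 8 × 16^2 = 8 × 256 = 2048
Position 3: 1 × 16^3 = 1 × 4096 = 4096
Sum = 3 + 192 + 2048 + 4096
= 6339


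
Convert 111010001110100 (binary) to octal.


Group into 3-bit groups: 111010001110100
  111 = 7
  010 = 2
  001 = 1
  110 = 6
  100 = 4
= 0o72164


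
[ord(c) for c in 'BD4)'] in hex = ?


String: 'BD4)'  (4 characters)
Per-character ASCII lookup:
  'B': uppercase starts at 65: 'B' = 65 + 1 = 66 → 0x42
  'D': uppercase starts at 65: 'D' = 65 + 3 = 68 → 0x44
  '4': digits start at 48: '4' = 48 + 4 = 52 → 0x34
  ')': special character: ')' = 41 → 0x29
= 0x42 0x44 0x34 0x29


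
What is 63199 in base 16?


Divide by 16 repeatedly:
63199 ÷ 16 = 3949 remainder 15 (F)
3949 ÷ 16 = 246 remainder 13 (D)
246 ÷ 16 = 15 remainder 6 (6)
15 ÷ 16 = 0 remainder 15 (F)
Reading remainders bottom-up:
= 0xF6DF


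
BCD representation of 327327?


Each digit → 4-bit binary:
  3 → 0011
  2 → 0010
  7 → 0111
  3 → 0011
  2 → 0010
  7 → 0111
= 0011 0010 0111 0011 0010 0111


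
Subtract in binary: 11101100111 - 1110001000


Align and subtract column by column (LSB to MSB, borrowing when needed):
  11101100111
- 01110001000
  -----------
  col 0: (1 - 0 borrow-in) - 0 → 1 - 0 = 1, borrow out 0
  col 1: (1 - 0 borrow-in) - 0 → 1 - 0 = 1, borrow out 0
  col 2: (1 - 0 borrow-in) - 0 → 1 - 0 = 1, borrow out 0
  col 3: (0 - 0 borrow-in) - 1 → borrow from next column: (0+2) - 1 = 1, borrow out 1
  col 4: (0 - 1 borrow-in) - 0 → borrow from next column: (-1+2) - 0 = 1, borrow out 1
  col 5: (1 - 1 borrow-in) - 0 → 0 - 0 = 0, borrow out 0
  col 6: (1 - 0 borrow-in) - 0 → 1 - 0 = 1, borrow out 0
  col 7: (0 - 0 borrow-in) - 1 → borrow from next column: (0+2) - 1 = 1, borrow out 1
  col 8: (1 - 1 borrow-in) - 1 → borrow from next column: (0+2) - 1 = 1, borrow out 1
  col 9: (1 - 1 borrow-in) - 1 → borrow from next column: (0+2) - 1 = 1, borrow out 1
  col 10: (1 - 1 borrow-in) - 0 → 0 - 0 = 0, borrow out 0
Reading bits MSB→LSB: 01111011111
Strip leading zeros: 1111011111
= 1111011111


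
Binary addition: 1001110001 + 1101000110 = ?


Align and add column by column (LSB to MSB, carry propagating):
  01001110001
+ 01101000110
  -----------
  col 0: 1 + 0 + 0 (carry in) = 1 → bit 1, carry out 0
  col 1: 0 + 1 + 0 (carry in) = 1 → bit 1, carry out 0
  col 2: 0 + 1 + 0 (carry in) = 1 → bit 1, carry out 0
  col 3: 0 + 0 + 0 (carry in) = 0 → bit 0, carry out 0
  col 4: 1 + 0 + 0 (carry in) = 1 → bit 1, carry out 0
  col 5: 1 + 0 + 0 (carry in) = 1 → bit 1, carry out 0
  col 6: 1 + 1 + 0 (carry in) = 2 → bit 0, carry out 1
  col 7: 0 + 0 + 1 (carry in) = 1 → bit 1, carry out 0
  col 8: 0 + 1 + 0 (carry in) = 1 → bit 1, carry out 0
  col 9: 1 + 1 + 0 (carry in) = 2 → bit 0, carry out 1
  col 10: 0 + 0 + 1 (carry in) = 1 → bit 1, carry out 0
Reading bits MSB→LSB: 10110110111
Strip leading zeros: 10110110111
= 10110110111


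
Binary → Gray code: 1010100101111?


Binary: 1010100101111
Gray code: G = B XOR (B >> 1)
B >> 1 = 0101010010111
1010100101111 XOR 0101010010111:
  1 XOR 0 = 1
  0 XOR 1 = 1
  1 XOR 0 = 1
  0 XOR 1 = 1
  1 XOR 0 = 1
  0 XOR 1 = 1
  0 XOR 0 = 0
  1 XOR 0 = 1
  0 XOR 1 = 1
  1 XOR 0 = 1
  1 XOR 1 = 0
  1 XOR 1 = 0
  1 XOR 1 = 0
= 1111110111000


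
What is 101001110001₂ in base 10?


Positional values:
Bit 0: 1 × 2^0 = 1
Bit 4: 1 × 2^4 = 16
Bit 5: 1 × 2^5 = 32
Bit 6: 1 × 2^6 = 64
Bit 9: 1 × 2^9 = 512
Bit 11: 1 × 2^11 = 2048
Sum = 1 + 16 + 32 + 64 + 512 + 2048
= 2673


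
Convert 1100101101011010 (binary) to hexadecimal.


Group into 4-bit nibbles: 1100101101011010
  1100 = C
  1011 = B
  0101 = 5
  1010 = A
= 0xCB5A


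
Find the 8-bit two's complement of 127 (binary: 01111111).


Original: 01111111
Step 1 - Invert all bits: 10000000
Step 2 - Add 1: 10000000 + 1
= 10000001 (represents -127)


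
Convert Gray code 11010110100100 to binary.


Gray code: 11010110100100
MSB stays the same: 1
Each subsequent bit = prev_binary XOR current_gray:
  B[1] = 1 XOR 1 = 0
  B[2] = 0 XOR 0 = 0
  B[3] = 0 XOR 1 = 1
  B[4] = 1 XOR 0 = 1
  B[5] = 1 XOR 1 = 0
  B[6] = 0 XOR 1 = 1
  B[7] = 1 XOR 0 = 1
  B[8] = 1 XOR 1 = 0
  B[9] = 0 XOR 0 = 0
  B[10] = 0 XOR 0 = 0
  B[11] = 0 XOR 1 = 1
  B[12] = 1 XOR 0 = 1
  B[13] = 1 XOR 0 = 1
= 10011011000111 (9927 decimal)


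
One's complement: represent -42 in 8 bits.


Original: 00101010
Invert all bits:
  bit 0: 0 → 1
  bit 1: 0 → 1
  bit 2: 1 → 0
  bit 3: 0 → 1
  bit 4: 1 → 0
  bit 5: 0 → 1
  bit 6: 1 → 0
  bit 7: 0 → 1
= 11010101


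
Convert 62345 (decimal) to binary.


Divide by 2 repeatedly:
62345 ÷ 2 = 31172 remainder 1
31172 ÷ 2 = 15586 remainder 0
15586 ÷ 2 = 7793 remainder 0
7793 ÷ 2 = 3896 remainder 1
3896 ÷ 2 = 1948 remainder 0
1948 ÷ 2 = 974 remainder 0
974 ÷ 2 = 487 remainder 0
487 ÷ 2 = 243 remainder 1
243 ÷ 2 = 121 remainder 1
121 ÷ 2 = 60 remainder 1
60 ÷ 2 = 30 remainder 0
30 ÷ 2 = 15 remainder 0
15 ÷ 2 = 7 remainder 1
7 ÷ 2 = 3 remainder 1
3 ÷ 2 = 1 remainder 1
1 ÷ 2 = 0 remainder 1
Reading remainders bottom-up:
= 1111001110001001


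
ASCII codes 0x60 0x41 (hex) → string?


Codes (hex): 0x60 0x41
Per-code ASCII lookup:
  0x60 = 96  (special character) → '`'
  0x41 = 65  (range 65-90: uppercase, 65 - 65 = 0) → 'A'
= '`A'


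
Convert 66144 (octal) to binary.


Each octal digit → 3 binary bits:
  6 = 110
  6 = 110
  1 = 001
  4 = 100
  4 = 100
Concatenate: 110 110 001 100 100
= 110110001100100


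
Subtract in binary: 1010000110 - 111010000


Align and subtract column by column (LSB to MSB, borrowing when needed):
  1010000110
- 0111010000
  ----------
  col 0: (0 - 0 borrow-in) - 0 → 0 - 0 = 0, borrow out 0
  col 1: (1 - 0 borrow-in) - 0 → 1 - 0 = 1, borrow out 0
  col 2: (1 - 0 borrow-in) - 0 → 1 - 0 = 1, borrow out 0
  col 3: (0 - 0 borrow-in) - 0 → 0 - 0 = 0, borrow out 0
  col 4: (0 - 0 borrow-in) - 1 → borrow from next column: (0+2) - 1 = 1, borrow out 1
  col 5: (0 - 1 borrow-in) - 0 → borrow from next column: (-1+2) - 0 = 1, borrow out 1
  col 6: (0 - 1 borrow-in) - 1 → borrow from next column: (-1+2) - 1 = 0, borrow out 1
  col 7: (1 - 1 borrow-in) - 1 → borrow from next column: (0+2) - 1 = 1, borrow out 1
  col 8: (0 - 1 borrow-in) - 1 → borrow from next column: (-1+2) - 1 = 0, borrow out 1
  col 9: (1 - 1 borrow-in) - 0 → 0 - 0 = 0, borrow out 0
Reading bits MSB→LSB: 0010110110
Strip leading zeros: 10110110
= 10110110


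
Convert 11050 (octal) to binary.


Each octal digit → 3 binary bits:
  1 = 001
  1 = 001
  0 = 000
  5 = 101
  0 = 000
Concatenate: 001 001 000 101 000
= 001001000101000


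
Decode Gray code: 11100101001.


Gray code: 11100101001
MSB stays the same: 1
Each subsequent bit = prev_binary XOR current_gray:
  B[1] = 1 XOR 1 = 0
  B[2] = 0 XOR 1 = 1
  B[3] = 1 XOR 0 = 1
  B[4] = 1 XOR 0 = 1
  B[5] = 1 XOR 1 = 0
  B[6] = 0 XOR 0 = 0
  B[7] = 0 XOR 1 = 1
  B[8] = 1 XOR 0 = 1
  B[9] = 1 XOR 0 = 1
  B[10] = 1 XOR 1 = 0
= 10111001110 (1486 decimal)


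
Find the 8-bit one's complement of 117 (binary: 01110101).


Original: 01110101
Invert all bits:
  bit 0: 0 → 1
  bit 1: 1 → 0
  bit 2: 1 → 0
  bit 3: 1 → 0
  bit 4: 0 → 1
  bit 5: 1 → 0
  bit 6: 0 → 1
  bit 7: 1 → 0
= 10001010


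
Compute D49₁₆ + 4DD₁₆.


Align and add column by column (LSB to MSB, each column mod 16 with carry):
  0D49
+ 04DD
  ----
  col 0: 9(9) + D(13) + 0 (carry in) = 22 → 6(6), carry out 1
  col 1: 4(4) + D(13) + 1 (carry in) = 18 → 2(2), carry out 1
  col 2: D(13) + 4(4) + 1 (carry in) = 18 → 2(2), carry out 1
  col 3: 0(0) + 0(0) + 1 (carry in) = 1 → 1(1), carry out 0
Reading digits MSB→LSB: 1226
Strip leading zeros: 1226
= 0x1226


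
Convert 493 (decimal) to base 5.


Divide by 5 repeatedly:
493 ÷ 5 = 98 remainder 3
98 ÷ 5 = 19 remainder 3
19 ÷ 5 = 3 remainder 4
3 ÷ 5 = 0 remainder 3
Reading remainders bottom-up:
= 3433


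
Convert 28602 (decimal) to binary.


Divide by 2 repeatedly:
28602 ÷ 2 = 14301 remainder 0
14301 ÷ 2 = 7150 remainder 1
7150 ÷ 2 = 3575 remainder 0
3575 ÷ 2 = 1787 remainder 1
1787 ÷ 2 = 893 remainder 1
893 ÷ 2 = 446 remainder 1
446 ÷ 2 = 223 remainder 0
223 ÷ 2 = 111 remainder 1
111 ÷ 2 = 55 remainder 1
55 ÷ 2 = 27 remainder 1
27 ÷ 2 = 13 remainder 1
13 ÷ 2 = 6 remainder 1
6 ÷ 2 = 3 remainder 0
3 ÷ 2 = 1 remainder 1
1 ÷ 2 = 0 remainder 1
Reading remainders bottom-up:
= 110111110111010


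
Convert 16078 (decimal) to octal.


Divide by 8 repeatedly:
16078 ÷ 8 = 2009 remainder 6
2009 ÷ 8 = 251 remainder 1
251 ÷ 8 = 31 remainder 3
31 ÷ 8 = 3 remainder 7
3 ÷ 8 = 0 remainder 3
Reading remainders bottom-up:
= 0o37316


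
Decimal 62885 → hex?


Divide by 16 repeatedly:
62885 ÷ 16 = 3930 remainder 5 (5)
3930 ÷ 16 = 245 remainder 10 (A)
245 ÷ 16 = 15 remainder 5 (5)
15 ÷ 16 = 0 remainder 15 (F)
Reading remainders bottom-up:
= 0xF5A5


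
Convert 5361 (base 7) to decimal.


Positional values (base 7):
  1 × 7^0 = 1 × 1 = 1
  6 × 7^1 = 6 × 7 = 42
  3 × 7^2 = 3 × 49 = 147
  5 × 7^3 = 5 × 343 = 1715
Sum = 1 + 42 + 147 + 1715
= 1905


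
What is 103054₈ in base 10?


Positional values:
Position 0: 4 × 8^0 = 4
Position 1: 5 × 8^1 = 40
Position 2: 0 × 8^2 = 0
Position 3: 3 × 8^3 = 1536
Position 4: 0 × 8^4 = 0
Position 5: 1 × 8^5 = 32768
Sum = 4 + 40 + 0 + 1536 + 0 + 32768
= 34348


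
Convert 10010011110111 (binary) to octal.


Group into 3-bit groups: 010010011110111
  010 = 2
  010 = 2
  011 = 3
  110 = 6
  111 = 7
= 0o22367


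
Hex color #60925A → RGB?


Hex: #60925A
R = 60₁₆ = 96
G = 92₁₆ = 146
B = 5A₁₆ = 90
= RGB(96, 146, 90)


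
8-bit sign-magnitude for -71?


Sign bit: 1 (negative)
Magnitude: 71 = 1000111
= 11000111


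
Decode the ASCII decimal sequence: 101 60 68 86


Codes (decimal): 101 60 68 86
Per-code ASCII lookup:
  101  (range 97-122: lowercase, 101 - 97 = 4) → 'e'
  60  (special character) → '<'
  68  (range 65-90: uppercase, 68 - 65 = 3) → 'D'
  86  (range 65-90: uppercase, 86 - 65 = 21) → 'V'
= 'e<DV'


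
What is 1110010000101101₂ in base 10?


Positional values:
Bit 0: 1 × 2^0 = 1
Bit 2: 1 × 2^2 = 4
Bit 3: 1 × 2^3 = 8
Bit 5: 1 × 2^5 = 32
Bit 10: 1 × 2^10 = 1024
Bit 13: 1 × 2^13 = 8192
Bit 14: 1 × 2^14 = 16384
Bit 15: 1 × 2^15 = 32768
Sum = 1 + 4 + 8 + 32 + 1024 + 8192 + 16384 + 32768
= 58413


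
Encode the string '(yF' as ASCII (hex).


String: '(yF'  (3 characters)
Per-character ASCII lookup:
  '(': special character: '(' = 40 → 0x28
  'y': lowercase starts at 97: 'y' = 97 + 24 = 121 → 0x79
  'F': uppercase starts at 65: 'F' = 65 + 5 = 70 → 0x46
= 0x28 0x79 0x46


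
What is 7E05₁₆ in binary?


Each hex digit → 4 binary bits:
  7 = 0111
  E = 1110
  0 = 0000
  5 = 0101
Concatenate: 0111 1110 0000 0101
= 0111111000000101


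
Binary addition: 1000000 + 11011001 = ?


Align and add column by column (LSB to MSB, carry propagating):
  001000000
+ 011011001
  ---------
  col 0: 0 + 1 + 0 (carry in) = 1 → bit 1, carry out 0
  col 1: 0 + 0 + 0 (carry in) = 0 → bit 0, carry out 0
  col 2: 0 + 0 + 0 (carry in) = 0 → bit 0, carry out 0
  col 3: 0 + 1 + 0 (carry in) = 1 → bit 1, carry out 0
  col 4: 0 + 1 + 0 (carry in) = 1 → bit 1, carry out 0
  col 5: 0 + 0 + 0 (carry in) = 0 → bit 0, carry out 0
  col 6: 1 + 1 + 0 (carry in) = 2 → bit 0, carry out 1
  col 7: 0 + 1 + 1 (carry in) = 2 → bit 0, carry out 1
  col 8: 0 + 0 + 1 (carry in) = 1 → bit 1, carry out 0
Reading bits MSB→LSB: 100011001
Strip leading zeros: 100011001
= 100011001


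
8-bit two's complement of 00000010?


Original: 00000010
Step 1 - Invert all bits: 11111101
Step 2 - Add 1: 11111101 + 1
= 11111110 (represents -2)


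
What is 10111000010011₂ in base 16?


Group into 4-bit nibbles: 0010111000010011
  0010 = 2
  1110 = E
  0001 = 1
  0011 = 3
= 0x2E13


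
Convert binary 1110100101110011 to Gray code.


Binary: 1110100101110011
Gray code: G = B XOR (B >> 1)
B >> 1 = 0111010010111001
1110100101110011 XOR 0111010010111001:
  1 XOR 0 = 1
  1 XOR 1 = 0
  1 XOR 1 = 0
  0 XOR 1 = 1
  1 XOR 0 = 1
  0 XOR 1 = 1
  0 XOR 0 = 0
  1 XOR 0 = 1
  0 XOR 1 = 1
  1 XOR 0 = 1
  1 XOR 1 = 0
  1 XOR 1 = 0
  0 XOR 1 = 1
  0 XOR 0 = 0
  1 XOR 0 = 1
  1 XOR 1 = 0
= 1001110111001010


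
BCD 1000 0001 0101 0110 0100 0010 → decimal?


Each 4-bit group → digit:
  1000 → 8
  0001 → 1
  0101 → 5
  0110 → 6
  0100 → 4
  0010 → 2
= 815642


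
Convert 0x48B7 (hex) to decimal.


Positional values:
Position 0: 7 × 16^0 = 7 × 1 = 7
Position 1: B × 16^1 = 11 × 16 = 176
Position 2: 8 × 16^2 = 8 × 256 = 2048
Position 3: 4 × 16^3 = 4 × 4096 = 16384
Sum = 7 + 176 + 2048 + 16384
= 18615


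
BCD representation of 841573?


Each digit → 4-bit binary:
  8 → 1000
  4 → 0100
  1 → 0001
  5 → 0101
  7 → 0111
  3 → 0011
= 1000 0100 0001 0101 0111 0011


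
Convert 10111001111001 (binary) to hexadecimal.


Group into 4-bit nibbles: 0010111001111001
  0010 = 2
  1110 = E
  0111 = 7
  1001 = 9
= 0x2E79


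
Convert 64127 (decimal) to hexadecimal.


Divide by 16 repeatedly:
64127 ÷ 16 = 4007 remainder 15 (F)
4007 ÷ 16 = 250 remainder 7 (7)
250 ÷ 16 = 15 remainder 10 (A)
15 ÷ 16 = 0 remainder 15 (F)
Reading remainders bottom-up:
= 0xFA7F


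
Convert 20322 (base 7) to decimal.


Positional values (base 7):
  2 × 7^0 = 2 × 1 = 2
  2 × 7^1 = 2 × 7 = 14
  3 × 7^2 = 3 × 49 = 147
  0 × 7^3 = 0 × 343 = 0
  2 × 7^4 = 2 × 2401 = 4802
Sum = 2 + 14 + 147 + 0 + 4802
= 4965


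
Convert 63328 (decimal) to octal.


Divide by 8 repeatedly:
63328 ÷ 8 = 7916 remainder 0
7916 ÷ 8 = 989 remainder 4
989 ÷ 8 = 123 remainder 5
123 ÷ 8 = 15 remainder 3
15 ÷ 8 = 1 remainder 7
1 ÷ 8 = 0 remainder 1
Reading remainders bottom-up:
= 0o173540


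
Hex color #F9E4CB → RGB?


Hex: #F9E4CB
R = F9₁₆ = 249
G = E4₁₆ = 228
B = CB₁₆ = 203
= RGB(249, 228, 203)


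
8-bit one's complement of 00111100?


Original: 00111100
Invert all bits:
  bit 0: 0 → 1
  bit 1: 0 → 1
  bit 2: 1 → 0
  bit 3: 1 → 0
  bit 4: 1 → 0
  bit 5: 1 → 0
  bit 6: 0 → 1
  bit 7: 0 → 1
= 11000011


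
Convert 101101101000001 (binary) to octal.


Group into 3-bit groups: 101101101000001
  101 = 5
  101 = 5
  101 = 5
  000 = 0
  001 = 1
= 0o55501


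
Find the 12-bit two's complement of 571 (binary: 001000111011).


Original: 001000111011
Step 1 - Invert all bits: 110111000100
Step 2 - Add 1: 110111000100 + 1
= 110111000101 (represents -571)


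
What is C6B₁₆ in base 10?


Positional values:
Position 0: B × 16^0 = 11 × 1 = 11
Position 1: 6 × 16^1 = 6 × 16 = 96
Position 2: C × 16^2 = 12 × 256 = 3072
Sum = 11 + 96 + 3072
= 3179


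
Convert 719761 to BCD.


Each digit → 4-bit binary:
  7 → 0111
  1 → 0001
  9 → 1001
  7 → 0111
  6 → 0110
  1 → 0001
= 0111 0001 1001 0111 0110 0001


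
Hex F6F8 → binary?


Each hex digit → 4 binary bits:
  F = 1111
  6 = 0110
  F = 1111
  8 = 1000
Concatenate: 1111 0110 1111 1000
= 1111011011111000


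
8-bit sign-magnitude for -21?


Sign bit: 1 (negative)
Magnitude: 21 = 0010101
= 10010101


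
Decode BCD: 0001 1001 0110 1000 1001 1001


Each 4-bit group → digit:
  0001 → 1
  1001 → 9
  0110 → 6
  1000 → 8
  1001 → 9
  1001 → 9
= 196899


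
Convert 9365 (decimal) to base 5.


Divide by 5 repeatedly:
9365 ÷ 5 = 1873 remainder 0
1873 ÷ 5 = 374 remainder 3
374 ÷ 5 = 74 remainder 4
74 ÷ 5 = 14 remainder 4
14 ÷ 5 = 2 remainder 4
2 ÷ 5 = 0 remainder 2
Reading remainders bottom-up:
= 244430


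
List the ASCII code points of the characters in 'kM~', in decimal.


String: 'kM~'  (3 characters)
Per-character ASCII lookup:
  'k': lowercase starts at 97: 'k' = 97 + 10 = 107
  'M': uppercase starts at 65: 'M' = 65 + 12 = 77
  '~': special character: '~' = 126
= 107 77 126


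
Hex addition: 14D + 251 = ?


Align and add column by column (LSB to MSB, each column mod 16 with carry):
  014D
+ 0251
  ----
  col 0: D(13) + 1(1) + 0 (carry in) = 14 → E(14), carry out 0
  col 1: 4(4) + 5(5) + 0 (carry in) = 9 → 9(9), carry out 0
  col 2: 1(1) + 2(2) + 0 (carry in) = 3 → 3(3), carry out 0
  col 3: 0(0) + 0(0) + 0 (carry in) = 0 → 0(0), carry out 0
Reading digits MSB→LSB: 039E
Strip leading zeros: 39E
= 0x39E


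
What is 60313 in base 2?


Divide by 2 repeatedly:
60313 ÷ 2 = 30156 remainder 1
30156 ÷ 2 = 15078 remainder 0
15078 ÷ 2 = 7539 remainder 0
7539 ÷ 2 = 3769 remainder 1
3769 ÷ 2 = 1884 remainder 1
1884 ÷ 2 = 942 remainder 0
942 ÷ 2 = 471 remainder 0
471 ÷ 2 = 235 remainder 1
235 ÷ 2 = 117 remainder 1
117 ÷ 2 = 58 remainder 1
58 ÷ 2 = 29 remainder 0
29 ÷ 2 = 14 remainder 1
14 ÷ 2 = 7 remainder 0
7 ÷ 2 = 3 remainder 1
3 ÷ 2 = 1 remainder 1
1 ÷ 2 = 0 remainder 1
Reading remainders bottom-up:
= 1110101110011001


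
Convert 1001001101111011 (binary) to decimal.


Positional values:
Bit 0: 1 × 2^0 = 1
Bit 1: 1 × 2^1 = 2
Bit 3: 1 × 2^3 = 8
Bit 4: 1 × 2^4 = 16
Bit 5: 1 × 2^5 = 32
Bit 6: 1 × 2^6 = 64
Bit 8: 1 × 2^8 = 256
Bit 9: 1 × 2^9 = 512
Bit 12: 1 × 2^12 = 4096
Bit 15: 1 × 2^15 = 32768
Sum = 1 + 2 + 8 + 16 + 32 + 64 + 256 + 512 + 4096 + 32768
= 37755


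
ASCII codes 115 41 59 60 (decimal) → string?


Codes (decimal): 115 41 59 60
Per-code ASCII lookup:
  115  (range 97-122: lowercase, 115 - 97 = 18) → 's'
  41  (special character) → ')'
  59  (special character) → ';'
  60  (special character) → '<'
= 's);<'


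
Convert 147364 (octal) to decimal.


Positional values:
Position 0: 4 × 8^0 = 4
Position 1: 6 × 8^1 = 48
Position 2: 3 × 8^2 = 192
Position 3: 7 × 8^3 = 3584
Position 4: 4 × 8^4 = 16384
Position 5: 1 × 8^5 = 32768
Sum = 4 + 48 + 192 + 3584 + 16384 + 32768
= 52980


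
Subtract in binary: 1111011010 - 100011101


Align and subtract column by column (LSB to MSB, borrowing when needed):
  1111011010
- 0100011101
  ----------
  col 0: (0 - 0 borrow-in) - 1 → borrow from next column: (0+2) - 1 = 1, borrow out 1
  col 1: (1 - 1 borrow-in) - 0 → 0 - 0 = 0, borrow out 0
  col 2: (0 - 0 borrow-in) - 1 → borrow from next column: (0+2) - 1 = 1, borrow out 1
  col 3: (1 - 1 borrow-in) - 1 → borrow from next column: (0+2) - 1 = 1, borrow out 1
  col 4: (1 - 1 borrow-in) - 1 → borrow from next column: (0+2) - 1 = 1, borrow out 1
  col 5: (0 - 1 borrow-in) - 0 → borrow from next column: (-1+2) - 0 = 1, borrow out 1
  col 6: (1 - 1 borrow-in) - 0 → 0 - 0 = 0, borrow out 0
  col 7: (1 - 0 borrow-in) - 0 → 1 - 0 = 1, borrow out 0
  col 8: (1 - 0 borrow-in) - 1 → 1 - 1 = 0, borrow out 0
  col 9: (1 - 0 borrow-in) - 0 → 1 - 0 = 1, borrow out 0
Reading bits MSB→LSB: 1010111101
Strip leading zeros: 1010111101
= 1010111101


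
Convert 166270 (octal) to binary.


Each octal digit → 3 binary bits:
  1 = 001
  6 = 110
  6 = 110
  2 = 010
  7 = 111
  0 = 000
Concatenate: 001 110 110 010 111 000
= 001110110010111000


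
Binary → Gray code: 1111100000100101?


Binary: 1111100000100101
Gray code: G = B XOR (B >> 1)
B >> 1 = 0111110000010010
1111100000100101 XOR 0111110000010010:
  1 XOR 0 = 1
  1 XOR 1 = 0
  1 XOR 1 = 0
  1 XOR 1 = 0
  1 XOR 1 = 0
  0 XOR 1 = 1
  0 XOR 0 = 0
  0 XOR 0 = 0
  0 XOR 0 = 0
  0 XOR 0 = 0
  1 XOR 0 = 1
  0 XOR 1 = 1
  0 XOR 0 = 0
  1 XOR 0 = 1
  0 XOR 1 = 1
  1 XOR 0 = 1
= 1000010000110111


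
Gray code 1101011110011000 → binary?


Gray code: 1101011110011000
MSB stays the same: 1
Each subsequent bit = prev_binary XOR current_gray:
  B[1] = 1 XOR 1 = 0
  B[2] = 0 XOR 0 = 0
  B[3] = 0 XOR 1 = 1
  B[4] = 1 XOR 0 = 1
  B[5] = 1 XOR 1 = 0
  B[6] = 0 XOR 1 = 1
  B[7] = 1 XOR 1 = 0
  B[8] = 0 XOR 1 = 1
  B[9] = 1 XOR 0 = 1
  B[10] = 1 XOR 0 = 1
  B[11] = 1 XOR 1 = 0
  B[12] = 0 XOR 1 = 1
  B[13] = 1 XOR 0 = 1
  B[14] = 1 XOR 0 = 1
  B[15] = 1 XOR 0 = 1
= 1001101011101111 (39663 decimal)


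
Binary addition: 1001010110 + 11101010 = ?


Align and add column by column (LSB to MSB, carry propagating):
  01001010110
+ 00011101010
  -----------
  col 0: 0 + 0 + 0 (carry in) = 0 → bit 0, carry out 0
  col 1: 1 + 1 + 0 (carry in) = 2 → bit 0, carry out 1
  col 2: 1 + 0 + 1 (carry in) = 2 → bit 0, carry out 1
  col 3: 0 + 1 + 1 (carry in) = 2 → bit 0, carry out 1
  col 4: 1 + 0 + 1 (carry in) = 2 → bit 0, carry out 1
  col 5: 0 + 1 + 1 (carry in) = 2 → bit 0, carry out 1
  col 6: 1 + 1 + 1 (carry in) = 3 → bit 1, carry out 1
  col 7: 0 + 1 + 1 (carry in) = 2 → bit 0, carry out 1
  col 8: 0 + 0 + 1 (carry in) = 1 → bit 1, carry out 0
  col 9: 1 + 0 + 0 (carry in) = 1 → bit 1, carry out 0
  col 10: 0 + 0 + 0 (carry in) = 0 → bit 0, carry out 0
Reading bits MSB→LSB: 01101000000
Strip leading zeros: 1101000000
= 1101000000


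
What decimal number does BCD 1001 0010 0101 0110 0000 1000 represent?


Each 4-bit group → digit:
  1001 → 9
  0010 → 2
  0101 → 5
  0110 → 6
  0000 → 0
  1000 → 8
= 925608


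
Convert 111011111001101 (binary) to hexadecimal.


Group into 4-bit nibbles: 0111011111001101
  0111 = 7
  0111 = 7
  1100 = C
  1101 = D
= 0x77CD


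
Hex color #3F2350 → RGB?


Hex: #3F2350
R = 3F₁₆ = 63
G = 23₁₆ = 35
B = 50₁₆ = 80
= RGB(63, 35, 80)


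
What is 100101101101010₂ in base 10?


Positional values:
Bit 1: 1 × 2^1 = 2
Bit 3: 1 × 2^3 = 8
Bit 5: 1 × 2^5 = 32
Bit 6: 1 × 2^6 = 64
Bit 8: 1 × 2^8 = 256
Bit 9: 1 × 2^9 = 512
Bit 11: 1 × 2^11 = 2048
Bit 14: 1 × 2^14 = 16384
Sum = 2 + 8 + 32 + 64 + 256 + 512 + 2048 + 16384
= 19306


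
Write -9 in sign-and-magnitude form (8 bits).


Sign bit: 1 (negative)
Magnitude: 9 = 0001001
= 10001001


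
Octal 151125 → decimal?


Positional values:
Position 0: 5 × 8^0 = 5
Position 1: 2 × 8^1 = 16
Position 2: 1 × 8^2 = 64
Position 3: 1 × 8^3 = 512
Position 4: 5 × 8^4 = 20480
Position 5: 1 × 8^5 = 32768
Sum = 5 + 16 + 64 + 512 + 20480 + 32768
= 53845


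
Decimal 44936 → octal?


Divide by 8 repeatedly:
44936 ÷ 8 = 5617 remainder 0
5617 ÷ 8 = 702 remainder 1
702 ÷ 8 = 87 remainder 6
87 ÷ 8 = 10 remainder 7
10 ÷ 8 = 1 remainder 2
1 ÷ 8 = 0 remainder 1
Reading remainders bottom-up:
= 0o127610


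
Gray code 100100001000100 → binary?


Gray code: 100100001000100
MSB stays the same: 1
Each subsequent bit = prev_binary XOR current_gray:
  B[1] = 1 XOR 0 = 1
  B[2] = 1 XOR 0 = 1
  B[3] = 1 XOR 1 = 0
  B[4] = 0 XOR 0 = 0
  B[5] = 0 XOR 0 = 0
  B[6] = 0 XOR 0 = 0
  B[7] = 0 XOR 0 = 0
  B[8] = 0 XOR 1 = 1
  B[9] = 1 XOR 0 = 1
  B[10] = 1 XOR 0 = 1
  B[11] = 1 XOR 0 = 1
  B[12] = 1 XOR 1 = 0
  B[13] = 0 XOR 0 = 0
  B[14] = 0 XOR 0 = 0
= 111000001111000 (28792 decimal)


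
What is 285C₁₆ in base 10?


Positional values:
Position 0: C × 16^0 = 12 × 1 = 12
Position 1: 5 × 16^1 = 5 × 16 = 80
Position 2: 8 × 16^2 = 8 × 256 = 2048
Position 3: 2 × 16^3 = 2 × 4096 = 8192
Sum = 12 + 80 + 2048 + 8192
= 10332


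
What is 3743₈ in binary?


Each octal digit → 3 binary bits:
  3 = 011
  7 = 111
  4 = 100
  3 = 011
Concatenate: 011 111 100 011
= 011111100011


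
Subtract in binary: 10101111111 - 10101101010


Align and subtract column by column (LSB to MSB, borrowing when needed):
  10101111111
- 10101101010
  -----------
  col 0: (1 - 0 borrow-in) - 0 → 1 - 0 = 1, borrow out 0
  col 1: (1 - 0 borrow-in) - 1 → 1 - 1 = 0, borrow out 0
  col 2: (1 - 0 borrow-in) - 0 → 1 - 0 = 1, borrow out 0
  col 3: (1 - 0 borrow-in) - 1 → 1 - 1 = 0, borrow out 0
  col 4: (1 - 0 borrow-in) - 0 → 1 - 0 = 1, borrow out 0
  col 5: (1 - 0 borrow-in) - 1 → 1 - 1 = 0, borrow out 0
  col 6: (1 - 0 borrow-in) - 1 → 1 - 1 = 0, borrow out 0
  col 7: (0 - 0 borrow-in) - 0 → 0 - 0 = 0, borrow out 0
  col 8: (1 - 0 borrow-in) - 1 → 1 - 1 = 0, borrow out 0
  col 9: (0 - 0 borrow-in) - 0 → 0 - 0 = 0, borrow out 0
  col 10: (1 - 0 borrow-in) - 1 → 1 - 1 = 0, borrow out 0
Reading bits MSB→LSB: 00000010101
Strip leading zeros: 10101
= 10101


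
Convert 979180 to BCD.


Each digit → 4-bit binary:
  9 → 1001
  7 → 0111
  9 → 1001
  1 → 0001
  8 → 1000
  0 → 0000
= 1001 0111 1001 0001 1000 0000


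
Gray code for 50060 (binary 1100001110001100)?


Binary: 1100001110001100
Gray code: G = B XOR (B >> 1)
B >> 1 = 0110000111000110
1100001110001100 XOR 0110000111000110:
  1 XOR 0 = 1
  1 XOR 1 = 0
  0 XOR 1 = 1
  0 XOR 0 = 0
  0 XOR 0 = 0
  0 XOR 0 = 0
  1 XOR 0 = 1
  1 XOR 1 = 0
  1 XOR 1 = 0
  0 XOR 1 = 1
  0 XOR 0 = 0
  0 XOR 0 = 0
  1 XOR 0 = 1
  1 XOR 1 = 0
  0 XOR 1 = 1
  0 XOR 0 = 0
= 1010001001001010


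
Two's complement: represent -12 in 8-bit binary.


Original: 00001100
Step 1 - Invert all bits: 11110011
Step 2 - Add 1: 11110011 + 1
= 11110100 (represents -12)


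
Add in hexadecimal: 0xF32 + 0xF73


Align and add column by column (LSB to MSB, each column mod 16 with carry):
  0F32
+ 0F73
  ----
  col 0: 2(2) + 3(3) + 0 (carry in) = 5 → 5(5), carry out 0
  col 1: 3(3) + 7(7) + 0 (carry in) = 10 → A(10), carry out 0
  col 2: F(15) + F(15) + 0 (carry in) = 30 → E(14), carry out 1
  col 3: 0(0) + 0(0) + 1 (carry in) = 1 → 1(1), carry out 0
Reading digits MSB→LSB: 1EA5
Strip leading zeros: 1EA5
= 0x1EA5


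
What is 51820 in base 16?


Divide by 16 repeatedly:
51820 ÷ 16 = 3238 remainder 12 (C)
3238 ÷ 16 = 202 remainder 6 (6)
202 ÷ 16 = 12 remainder 10 (A)
12 ÷ 16 = 0 remainder 12 (C)
Reading remainders bottom-up:
= 0xCA6C


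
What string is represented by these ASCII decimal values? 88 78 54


Codes (decimal): 88 78 54
Per-code ASCII lookup:
  88  (range 65-90: uppercase, 88 - 65 = 23) → 'X'
  78  (range 65-90: uppercase, 78 - 65 = 13) → 'N'
  54  (range 48-57: digits, 54 - 48 = 6) → '6'
= 'XN6'


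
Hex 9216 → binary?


Each hex digit → 4 binary bits:
  9 = 1001
  2 = 0010
  1 = 0001
  6 = 0110
Concatenate: 1001 0010 0001 0110
= 1001001000010110


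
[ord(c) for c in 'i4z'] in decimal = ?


String: 'i4z'  (3 characters)
Per-character ASCII lookup:
  'i': lowercase starts at 97: 'i' = 97 + 8 = 105
  '4': digits start at 48: '4' = 48 + 4 = 52
  'z': lowercase starts at 97: 'z' = 97 + 25 = 122
= 105 52 122


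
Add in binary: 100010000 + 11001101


Align and add column by column (LSB to MSB, carry propagating):
  0100010000
+ 0011001101
  ----------
  col 0: 0 + 1 + 0 (carry in) = 1 → bit 1, carry out 0
  col 1: 0 + 0 + 0 (carry in) = 0 → bit 0, carry out 0
  col 2: 0 + 1 + 0 (carry in) = 1 → bit 1, carry out 0
  col 3: 0 + 1 + 0 (carry in) = 1 → bit 1, carry out 0
  col 4: 1 + 0 + 0 (carry in) = 1 → bit 1, carry out 0
  col 5: 0 + 0 + 0 (carry in) = 0 → bit 0, carry out 0
  col 6: 0 + 1 + 0 (carry in) = 1 → bit 1, carry out 0
  col 7: 0 + 1 + 0 (carry in) = 1 → bit 1, carry out 0
  col 8: 1 + 0 + 0 (carry in) = 1 → bit 1, carry out 0
  col 9: 0 + 0 + 0 (carry in) = 0 → bit 0, carry out 0
Reading bits MSB→LSB: 0111011101
Strip leading zeros: 111011101
= 111011101


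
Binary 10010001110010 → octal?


Group into 3-bit groups: 010010001110010
  010 = 2
  010 = 2
  001 = 1
  110 = 6
  010 = 2
= 0o22162


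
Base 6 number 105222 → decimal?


Positional values (base 6):
  2 × 6^0 = 2 × 1 = 2
  2 × 6^1 = 2 × 6 = 12
  2 × 6^2 = 2 × 36 = 72
  5 × 6^3 = 5 × 216 = 1080
  0 × 6^4 = 0 × 1296 = 0
  1 × 6^5 = 1 × 7776 = 7776
Sum = 2 + 12 + 72 + 1080 + 0 + 7776
= 8942


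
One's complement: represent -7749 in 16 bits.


Original: 0001111001000101
Invert all bits:
  bit 0: 0 → 1
  bit 1: 0 → 1
  bit 2: 0 → 1
  bit 3: 1 → 0
  bit 4: 1 → 0
  bit 5: 1 → 0
  bit 6: 1 → 0
  bit 7: 0 → 1
  bit 8: 0 → 1
  bit 9: 1 → 0
  bit 10: 0 → 1
  bit 11: 0 → 1
  bit 12: 0 → 1
  bit 13: 1 → 0
  bit 14: 0 → 1
  bit 15: 1 → 0
= 1110000110111010


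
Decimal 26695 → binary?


Divide by 2 repeatedly:
26695 ÷ 2 = 13347 remainder 1
13347 ÷ 2 = 6673 remainder 1
6673 ÷ 2 = 3336 remainder 1
3336 ÷ 2 = 1668 remainder 0
1668 ÷ 2 = 834 remainder 0
834 ÷ 2 = 417 remainder 0
417 ÷ 2 = 208 remainder 1
208 ÷ 2 = 104 remainder 0
104 ÷ 2 = 52 remainder 0
52 ÷ 2 = 26 remainder 0
26 ÷ 2 = 13 remainder 0
13 ÷ 2 = 6 remainder 1
6 ÷ 2 = 3 remainder 0
3 ÷ 2 = 1 remainder 1
1 ÷ 2 = 0 remainder 1
Reading remainders bottom-up:
= 110100001000111


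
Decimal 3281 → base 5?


Divide by 5 repeatedly:
3281 ÷ 5 = 656 remainder 1
656 ÷ 5 = 131 remainder 1
131 ÷ 5 = 26 remainder 1
26 ÷ 5 = 5 remainder 1
5 ÷ 5 = 1 remainder 0
1 ÷ 5 = 0 remainder 1
Reading remainders bottom-up:
= 101111


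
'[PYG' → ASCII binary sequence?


String: '[PYG'  (4 characters)
Per-character ASCII lookup:
  '[': special character: '[' = 91 → 1011011
  'P': uppercase starts at 65: 'P' = 65 + 15 = 80 → 1010000
  'Y': uppercase starts at 65: 'Y' = 65 + 24 = 89 → 1011001
  'G': uppercase starts at 65: 'G' = 65 + 6 = 71 → 1000111
= 1011011 1010000 1011001 1000111


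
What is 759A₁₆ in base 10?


Positional values:
Position 0: A × 16^0 = 10 × 1 = 10
Position 1: 9 × 16^1 = 9 × 16 = 144
Position 2: 5 × 16^2 = 5 × 256 = 1280
Position 3: 7 × 16^3 = 7 × 4096 = 28672
Sum = 10 + 144 + 1280 + 28672
= 30106


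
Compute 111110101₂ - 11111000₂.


Align and subtract column by column (LSB to MSB, borrowing when needed):
  111110101
- 011111000
  ---------
  col 0: (1 - 0 borrow-in) - 0 → 1 - 0 = 1, borrow out 0
  col 1: (0 - 0 borrow-in) - 0 → 0 - 0 = 0, borrow out 0
  col 2: (1 - 0 borrow-in) - 0 → 1 - 0 = 1, borrow out 0
  col 3: (0 - 0 borrow-in) - 1 → borrow from next column: (0+2) - 1 = 1, borrow out 1
  col 4: (1 - 1 borrow-in) - 1 → borrow from next column: (0+2) - 1 = 1, borrow out 1
  col 5: (1 - 1 borrow-in) - 1 → borrow from next column: (0+2) - 1 = 1, borrow out 1
  col 6: (1 - 1 borrow-in) - 1 → borrow from next column: (0+2) - 1 = 1, borrow out 1
  col 7: (1 - 1 borrow-in) - 1 → borrow from next column: (0+2) - 1 = 1, borrow out 1
  col 8: (1 - 1 borrow-in) - 0 → 0 - 0 = 0, borrow out 0
Reading bits MSB→LSB: 011111101
Strip leading zeros: 11111101
= 11111101


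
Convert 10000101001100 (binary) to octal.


Group into 3-bit groups: 010000101001100
  010 = 2
  000 = 0
  101 = 5
  001 = 1
  100 = 4
= 0o20514


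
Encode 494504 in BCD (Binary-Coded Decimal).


Each digit → 4-bit binary:
  4 → 0100
  9 → 1001
  4 → 0100
  5 → 0101
  0 → 0000
  4 → 0100
= 0100 1001 0100 0101 0000 0100


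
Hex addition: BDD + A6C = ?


Align and add column by column (LSB to MSB, each column mod 16 with carry):
  0BDD
+ 0A6C
  ----
  col 0: D(13) + C(12) + 0 (carry in) = 25 → 9(9), carry out 1
  col 1: D(13) + 6(6) + 1 (carry in) = 20 → 4(4), carry out 1
  col 2: B(11) + A(10) + 1 (carry in) = 22 → 6(6), carry out 1
  col 3: 0(0) + 0(0) + 1 (carry in) = 1 → 1(1), carry out 0
Reading digits MSB→LSB: 1649
Strip leading zeros: 1649
= 0x1649


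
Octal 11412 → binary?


Each octal digit → 3 binary bits:
  1 = 001
  1 = 001
  4 = 100
  1 = 001
  2 = 010
Concatenate: 001 001 100 001 010
= 001001100001010


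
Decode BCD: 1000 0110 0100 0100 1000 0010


Each 4-bit group → digit:
  1000 → 8
  0110 → 6
  0100 → 4
  0100 → 4
  1000 → 8
  0010 → 2
= 864482


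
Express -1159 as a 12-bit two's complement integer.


Original: 010010000111
Step 1 - Invert all bits: 101101111000
Step 2 - Add 1: 101101111000 + 1
= 101101111001 (represents -1159)


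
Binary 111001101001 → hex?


Group into 4-bit nibbles: 111001101001
  1110 = E
  0110 = 6
  1001 = 9
= 0xE69


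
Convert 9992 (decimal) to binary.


Divide by 2 repeatedly:
9992 ÷ 2 = 4996 remainder 0
4996 ÷ 2 = 2498 remainder 0
2498 ÷ 2 = 1249 remainder 0
1249 ÷ 2 = 624 remainder 1
624 ÷ 2 = 312 remainder 0
312 ÷ 2 = 156 remainder 0
156 ÷ 2 = 78 remainder 0
78 ÷ 2 = 39 remainder 0
39 ÷ 2 = 19 remainder 1
19 ÷ 2 = 9 remainder 1
9 ÷ 2 = 4 remainder 1
4 ÷ 2 = 2 remainder 0
2 ÷ 2 = 1 remainder 0
1 ÷ 2 = 0 remainder 1
Reading remainders bottom-up:
= 10011100001000


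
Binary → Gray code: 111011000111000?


Binary: 111011000111000
Gray code: G = B XOR (B >> 1)
B >> 1 = 011101100011100
111011000111000 XOR 011101100011100:
  1 XOR 0 = 1
  1 XOR 1 = 0
  1 XOR 1 = 0
  0 XOR 1 = 1
  1 XOR 0 = 1
  1 XOR 1 = 0
  0 XOR 1 = 1
  0 XOR 0 = 0
  0 XOR 0 = 0
  1 XOR 0 = 1
  1 XOR 1 = 0
  1 XOR 1 = 0
  0 XOR 1 = 1
  0 XOR 0 = 0
  0 XOR 0 = 0
= 100110100100100


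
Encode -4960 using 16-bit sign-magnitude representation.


Sign bit: 1 (negative)
Magnitude: 4960 = 001001101100000
= 1001001101100000


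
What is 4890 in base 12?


Divide by 12 repeatedly:
4890 ÷ 12 = 407 remainder 6
407 ÷ 12 = 33 remainder 11
33 ÷ 12 = 2 remainder 9
2 ÷ 12 = 0 remainder 2
Reading remainders bottom-up:
= 29B6


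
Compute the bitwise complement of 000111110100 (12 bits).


Original: 000111110100
Invert all bits:
  bit 0: 0 → 1
  bit 1: 0 → 1
  bit 2: 0 → 1
  bit 3: 1 → 0
  bit 4: 1 → 0
  bit 5: 1 → 0
  bit 6: 1 → 0
  bit 7: 1 → 0
  bit 8: 0 → 1
  bit 9: 1 → 0
  bit 10: 0 → 1
  bit 11: 0 → 1
= 111000001011


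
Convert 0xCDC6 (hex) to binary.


Each hex digit → 4 binary bits:
  C = 1100
  D = 1101
  C = 1100
  6 = 0110
Concatenate: 1100 1101 1100 0110
= 1100110111000110


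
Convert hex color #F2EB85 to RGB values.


Hex: #F2EB85
R = F2₁₆ = 242
G = EB₁₆ = 235
B = 85₁₆ = 133
= RGB(242, 235, 133)


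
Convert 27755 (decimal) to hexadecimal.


Divide by 16 repeatedly:
27755 ÷ 16 = 1734 remainder 11 (B)
1734 ÷ 16 = 108 remainder 6 (6)
108 ÷ 16 = 6 remainder 12 (C)
6 ÷ 16 = 0 remainder 6 (6)
Reading remainders bottom-up:
= 0x6C6B


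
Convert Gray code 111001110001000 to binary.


Gray code: 111001110001000
MSB stays the same: 1
Each subsequent bit = prev_binary XOR current_gray:
  B[1] = 1 XOR 1 = 0
  B[2] = 0 XOR 1 = 1
  B[3] = 1 XOR 0 = 1
  B[4] = 1 XOR 0 = 1
  B[5] = 1 XOR 1 = 0
  B[6] = 0 XOR 1 = 1
  B[7] = 1 XOR 1 = 0
  B[8] = 0 XOR 0 = 0
  B[9] = 0 XOR 0 = 0
  B[10] = 0 XOR 0 = 0
  B[11] = 0 XOR 1 = 1
  B[12] = 1 XOR 0 = 1
  B[13] = 1 XOR 0 = 1
  B[14] = 1 XOR 0 = 1
= 101110100001111 (23823 decimal)


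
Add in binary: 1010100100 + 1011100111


Align and add column by column (LSB to MSB, carry propagating):
  01010100100
+ 01011100111
  -----------
  col 0: 0 + 1 + 0 (carry in) = 1 → bit 1, carry out 0
  col 1: 0 + 1 + 0 (carry in) = 1 → bit 1, carry out 0
  col 2: 1 + 1 + 0 (carry in) = 2 → bit 0, carry out 1
  col 3: 0 + 0 + 1 (carry in) = 1 → bit 1, carry out 0
  col 4: 0 + 0 + 0 (carry in) = 0 → bit 0, carry out 0
  col 5: 1 + 1 + 0 (carry in) = 2 → bit 0, carry out 1
  col 6: 0 + 1 + 1 (carry in) = 2 → bit 0, carry out 1
  col 7: 1 + 1 + 1 (carry in) = 3 → bit 1, carry out 1
  col 8: 0 + 0 + 1 (carry in) = 1 → bit 1, carry out 0
  col 9: 1 + 1 + 0 (carry in) = 2 → bit 0, carry out 1
  col 10: 0 + 0 + 1 (carry in) = 1 → bit 1, carry out 0
Reading bits MSB→LSB: 10110001011
Strip leading zeros: 10110001011
= 10110001011
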